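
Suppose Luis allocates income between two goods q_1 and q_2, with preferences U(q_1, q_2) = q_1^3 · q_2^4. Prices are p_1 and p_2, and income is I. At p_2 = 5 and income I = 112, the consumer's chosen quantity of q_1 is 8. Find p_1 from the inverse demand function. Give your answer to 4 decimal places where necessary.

p_1 = 6

The MRS is (3/4)·q_2/q_1. Set MRS = p_1/p_2.
So 3·p_2·q_2 = 4·p_1·q_1; combined with the budget, a share 3/7 of income goes to q_1.
Demand: q_1*(p_1,p_2,I) = 3/7·I/p_1 and q_2* = 4/7·I/p_2.
Set q_1* = 8 in the demand function and solve for p_1: p_1 = 6.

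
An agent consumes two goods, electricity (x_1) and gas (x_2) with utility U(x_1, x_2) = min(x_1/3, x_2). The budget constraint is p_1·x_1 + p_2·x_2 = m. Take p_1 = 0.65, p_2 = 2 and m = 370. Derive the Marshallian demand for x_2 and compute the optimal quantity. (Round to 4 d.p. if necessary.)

x_2* = 93.6709

With perfect complements, no substitution: consume in ratio x_1:x_2 = 3:1.
Budget: p_1·x_1 + p_2·(1/3)·x_1 = m, so (3·p_1 + p_2)·x_1 = 3·m.
Demand: x_1*(p_1,p_2,m) = 3·m/(3·p_1 + p_2), x_2* = m/(3·p_1 + p_2).
Here 3·0.65 + 2 = 3.95, giving x_2* = 93.6709.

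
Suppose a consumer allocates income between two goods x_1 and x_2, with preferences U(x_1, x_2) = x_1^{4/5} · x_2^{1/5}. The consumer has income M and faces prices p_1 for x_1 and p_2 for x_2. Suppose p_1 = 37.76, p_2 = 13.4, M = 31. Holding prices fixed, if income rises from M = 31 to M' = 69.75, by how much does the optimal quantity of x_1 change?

Tangency: MRS = 4·x_2/x_1 = p_1/p_2.
So 0.8·p_2·x_2 = 0.2·p_1·x_1; combined with the budget, a share 0.8 of income goes to x_1.
Demand: x_1*(p_1,p_2,M) = 0.8·M/p_1 and x_2* = 0.2·M/p_2.
At p_1=37.76, p_2=13.4, M=31: x_1* = 0.8·31/37.76 = 0.6568.
At M' = 69.75: x_1* = 1.4778. Change: 1.4778 − 0.6568 = 0.821.

Δx_1* = 0.821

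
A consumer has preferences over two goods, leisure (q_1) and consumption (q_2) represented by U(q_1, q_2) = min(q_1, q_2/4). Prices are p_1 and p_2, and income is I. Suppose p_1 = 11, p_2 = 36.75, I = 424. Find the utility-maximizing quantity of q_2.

Leontief preferences: the optimum is at the kink where q_1/1 = q_2/4, i.e. q_2 = 4·q_1.
Budget: p_1·q_1 + p_2·4·q_1 = I, so (p_1 + 4·p_2)·q_1 = I.
Demand: q_1*(p_1,p_2,I) = I/(p_1 + 4·p_2), q_2* = 4·I/(p_1 + 4·p_2).
Here 11 + 4·36.75 = 158, giving q_2* = 10.7342.

q_2* = 10.7342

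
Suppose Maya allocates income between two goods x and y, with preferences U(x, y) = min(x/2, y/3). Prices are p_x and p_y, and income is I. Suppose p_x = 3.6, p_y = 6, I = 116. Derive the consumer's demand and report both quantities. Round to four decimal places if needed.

Leontief preferences: the optimum is at the kink where x/2 = y/3, i.e. y = (3/2)·x.
Budget: p_x·x + p_y·(3/2)·x = I, so (2·p_x + 3·p_y)·x = 2·I.
Demand: x*(p_x,p_y,I) = 2·I/(2·p_x + 3·p_y), y* = 3·I/(2·p_x + 3·p_y).
Here 2·3.6 + 3·6 = 25.2, giving x* = 9.2063 and y* = 13.8095.

x* = 9.2063, y* = 13.8095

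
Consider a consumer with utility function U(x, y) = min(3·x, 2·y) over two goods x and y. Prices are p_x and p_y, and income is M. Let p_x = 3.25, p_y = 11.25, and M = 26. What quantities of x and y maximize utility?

With perfect complements, no substitution: consume in ratio x:y = 2:3.
Budget: p_x·x + p_y·(3/2)·x = M, so (2·p_x + 3·p_y)·x = 2·M.
Demand: x*(p_x,p_y,M) = 2·M/(2·p_x + 3·p_y), y* = 3·M/(2·p_x + 3·p_y).
Here 2·3.25 + 3·11.25 = 40.25, giving x* = 1.2919 and y* = 1.9379.

x* = 1.2919, y* = 1.9379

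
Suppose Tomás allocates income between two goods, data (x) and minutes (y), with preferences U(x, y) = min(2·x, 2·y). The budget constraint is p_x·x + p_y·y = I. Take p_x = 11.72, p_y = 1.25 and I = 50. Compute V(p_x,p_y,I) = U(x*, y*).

Leontief preferences: the optimum is at the kink where x/2 = y/2, i.e. y = x.
Budget: p_x·x + p_y·x = I, so (2·p_x + 2·p_y)·x = 2·I.
Demand: x*(p_x,p_y,I) = 2·I/(2·p_x + 2·p_y), y* = 2·I/(2·p_x + 2·p_y).
Here 2·11.72 + 2·1.25 = 25.94, giving x* = 3.8551 and y* = 3.8551.
Utility at the optimum: U(3.8551, 3.8551) = 7.7101.

V = 7.7101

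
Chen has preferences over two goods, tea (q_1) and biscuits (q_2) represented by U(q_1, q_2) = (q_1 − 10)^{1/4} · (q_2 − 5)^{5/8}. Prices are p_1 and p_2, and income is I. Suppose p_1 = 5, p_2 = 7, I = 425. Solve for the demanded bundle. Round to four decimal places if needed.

MRS = (2/5)·(q_2−5)/(q_1−10). Tangency with p_1/p_2 gives q_2−5 = (5/2)·(p_1/p_2)·(q_1−10).
Substituting into the budget: q_1* = 10 + 2/7·(I − 10·p_1 − 5·p_2)/p_1, and q_2* = 5 + 5/7·(…)/p_2.
Discretionary income = 425 − 10·5 − 5·7 = 340; q_1* = 10 + 2/7·340/5 = 29.4286; q_2* = 5 + 5/7·340/7 = 39.6939.

q_1* = 29.4286, q_2* = 39.6939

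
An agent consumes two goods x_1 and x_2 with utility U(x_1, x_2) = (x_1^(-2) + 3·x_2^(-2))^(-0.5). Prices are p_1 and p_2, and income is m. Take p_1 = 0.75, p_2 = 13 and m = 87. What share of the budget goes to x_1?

MU_x_1 ∝ x_1^(-3), MU_x_2 ∝ 3·x_2^(-3), so MRS = (1/3)·(x_2/x_1)^(3) = p_1/p_2.
Solve for the ratio: x_2/x_1 = [3·p_1/p_2]^(1/3).
With the ratio pinned down, the budget gives x_1* = m/(p_1 + p_2·(x_2/x_1)) and x_2* = (x_2/x_1)·x_1*.
Numerically x_2/x_1 = 0.557288, so x_1* = 87/(0.75 + 13·0.557288) = 10.8821 and x_2* = 0.557288·10.8821 = 6.0645.
Expenditure on x_1: 0.75·10.8821 = 8.1616; share = 0.0938.

share on x_1 = 0.0938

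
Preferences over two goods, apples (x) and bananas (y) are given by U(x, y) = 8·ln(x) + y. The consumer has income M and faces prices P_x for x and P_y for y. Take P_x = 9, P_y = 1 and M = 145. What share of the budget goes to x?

Set MRS = P_x/P_y: (8/x)/1 = P_x/P_y.
So x*(P_x,P_y) = 8·P_y/P_x, independent of income; and y* = (M − 8·P_y)/P_y.
At the given prices: x* = 8·1/9 = 0.8889, and y* = 137.
Expenditure on x: 9·0.8889 = 8; share = 0.0552.

share on x = 0.0552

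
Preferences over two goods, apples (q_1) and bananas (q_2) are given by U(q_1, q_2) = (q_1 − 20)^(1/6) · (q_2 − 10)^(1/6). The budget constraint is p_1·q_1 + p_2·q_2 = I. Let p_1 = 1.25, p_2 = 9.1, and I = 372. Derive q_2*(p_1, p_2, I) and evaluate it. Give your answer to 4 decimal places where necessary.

Substituting into the budget: q_1* = 20 + 0.5·(I − 20·p_1 − 10·p_2)/p_1, and q_2* = 10 + 0.5·(…)/p_2.
Discretionary income = 372 − 20·1.25 − 10·9.1 = 256; q_2* = 10 + 0.5·256/9.1 = 24.0659.

q_2* = 24.0659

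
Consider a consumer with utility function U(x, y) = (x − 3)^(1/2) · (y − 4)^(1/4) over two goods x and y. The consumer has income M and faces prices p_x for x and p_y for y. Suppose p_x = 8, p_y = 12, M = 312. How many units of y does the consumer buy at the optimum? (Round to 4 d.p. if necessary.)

y* = 10.6667

Let x' = x−3, y' = y−4. MRS = 2·y'/x' = p_x/p_y.
Substituting into the budget: x* = 3 + 2/3·(M − 3·p_x − 4·p_y)/p_x, and y* = 4 + 1/3·(…)/p_y.
Discretionary income = 312 − 3·8 − 4·12 = 240; y* = 4 + 1/3·240/12 = 10.6667.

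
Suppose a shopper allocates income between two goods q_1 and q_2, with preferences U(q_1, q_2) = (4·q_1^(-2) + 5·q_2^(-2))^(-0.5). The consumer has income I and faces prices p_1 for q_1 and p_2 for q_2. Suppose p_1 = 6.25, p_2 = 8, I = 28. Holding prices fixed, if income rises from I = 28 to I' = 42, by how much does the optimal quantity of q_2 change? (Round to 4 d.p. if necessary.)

Δq_2* = 0.979

Substitute q_2 = (q_2/q_1)·q_1 into the budget: q_1* = I/(p_1 + p_2·(q_2/q_1)).
Numerically q_2/q_1 = 0.992126, so q_1* = 28/(6.25 + 8·0.992126) = 1.9736 and q_2* = 0.992126·1.9736 = 1.9581.
At I' = 42: q_2* = 2.9371. Change: 2.9371 − 1.9581 = 0.979.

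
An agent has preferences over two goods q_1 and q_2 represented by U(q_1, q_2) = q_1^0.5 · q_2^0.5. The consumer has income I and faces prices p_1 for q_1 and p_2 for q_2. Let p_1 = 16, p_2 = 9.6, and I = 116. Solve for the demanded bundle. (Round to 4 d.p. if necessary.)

q_1* = 3.625, q_2* = 6.0417

MU_q_1/MU_q_2 = (0.5·q_2)/(0.5·q_1); tangency sets this equal to p_1/p_2.
Rearranging, p_2·q_2 = p_1·q_1. Substituting into the budget gives p_1·q_1·(1 + 1) = I.
Demand: q_1*(p_1,p_2,I) = 0.5·I/p_1 and q_2* = 0.5·I/p_2.
At p_1=16, p_2=9.6, I=116: q_1* = 0.5·116/16 = 3.625, q_2* = 6.0417.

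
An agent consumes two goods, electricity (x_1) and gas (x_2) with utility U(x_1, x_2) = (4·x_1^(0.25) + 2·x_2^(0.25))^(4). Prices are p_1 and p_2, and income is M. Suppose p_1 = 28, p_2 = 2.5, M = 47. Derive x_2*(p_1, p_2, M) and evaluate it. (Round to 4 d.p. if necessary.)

From the CES first-order condition, 2·(x_2/x_1)^(0.75) = p_1/p_2.
Hence x_2/x_1 = ((1/2)·p_1/p_2)^(1/(0.75)), i.e. raised to the 4/3 power.
Substitute x_2 = (x_2/x_1)·x_1 into the budget: x_1* = M/(p_1 + p_2·(x_2/x_1)).
Numerically x_2/x_1 = 9.944525, so x_1* = 47/(28 + 2.5·9.944525) = 0.8891 and x_2* = 9.944525·0.8891 = 8.8419.

x_2* = 8.8419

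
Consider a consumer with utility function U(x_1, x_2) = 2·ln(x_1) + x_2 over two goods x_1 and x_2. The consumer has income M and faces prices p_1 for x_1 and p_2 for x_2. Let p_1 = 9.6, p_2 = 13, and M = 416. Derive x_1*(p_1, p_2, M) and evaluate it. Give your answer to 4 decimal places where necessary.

So x_1*(p_1,p_2) = 2·p_2/p_1, independent of income; and x_2* = (M − 2·p_2)/p_2.
At the given prices: x_1* = 2·13/9.6 = 2.7083.

x_1* = 2.7083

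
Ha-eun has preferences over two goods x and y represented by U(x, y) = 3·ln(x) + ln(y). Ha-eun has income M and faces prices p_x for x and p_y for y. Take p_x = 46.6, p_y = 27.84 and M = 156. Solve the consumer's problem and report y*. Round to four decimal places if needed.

Tangency: MRS = 3·y/x = p_x/p_y.
Rearranging, p_y·y = (1/3)·p_x·x. Substituting into the budget gives p_x·x·(1 + (1/3)) = M.
Demand: x*(p_x,p_y,M) = 0.75·M/p_x and y* = 0.25·M/p_y.
At p_x=46.6, p_y=27.84, M=156: y* = 0.25·156/27.84 = 1.4009.

y* = 1.4009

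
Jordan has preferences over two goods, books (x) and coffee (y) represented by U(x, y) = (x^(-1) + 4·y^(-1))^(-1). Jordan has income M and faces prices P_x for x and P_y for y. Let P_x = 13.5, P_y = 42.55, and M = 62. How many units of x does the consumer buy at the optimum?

Numerically y/x = 1.126541, so x* = 62/(13.5 + 42.55·1.126541) = 1.0092.

x* = 1.0092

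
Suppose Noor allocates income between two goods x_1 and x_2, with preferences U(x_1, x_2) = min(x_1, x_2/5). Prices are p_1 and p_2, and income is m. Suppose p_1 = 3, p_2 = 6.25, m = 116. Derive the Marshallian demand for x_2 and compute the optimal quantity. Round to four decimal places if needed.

x_2* = 16.9343

Leontief preferences: the optimum is at the kink where x_1/1 = x_2/5, i.e. x_2 = 5·x_1.
Budget: p_1·x_1 + p_2·5·x_1 = m, so (p_1 + 5·p_2)·x_1 = m.
Demand: x_1*(p_1,p_2,m) = m/(p_1 + 5·p_2), x_2* = 5·m/(p_1 + 5·p_2).
Here 3 + 5·6.25 = 34.25, giving x_2* = 16.9343.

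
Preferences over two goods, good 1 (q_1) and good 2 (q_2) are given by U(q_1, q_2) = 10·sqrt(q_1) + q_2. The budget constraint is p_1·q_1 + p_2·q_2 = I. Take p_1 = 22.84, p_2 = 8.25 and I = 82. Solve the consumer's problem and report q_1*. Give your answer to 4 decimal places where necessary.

Thus q_1* = (5·p_2/p_1)² — independent of I — with the rest of income spent on q_2.
Plugging in: q_1* = (5·8.25/22.84)² = 3.2618.

q_1* = 3.2618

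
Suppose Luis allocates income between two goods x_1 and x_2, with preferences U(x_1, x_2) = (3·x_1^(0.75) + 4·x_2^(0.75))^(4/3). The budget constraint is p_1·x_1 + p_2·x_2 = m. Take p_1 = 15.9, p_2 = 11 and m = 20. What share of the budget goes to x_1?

Substitute x_2 = (x_2/x_1)·x_1 into the budget: x_1* = m/(p_1 + p_2·(x_2/x_1)).
Numerically x_2/x_1 = 13.79662, so x_1* = 20/(15.9 + 11·13.79662) = 0.1193 and x_2* = 13.79662·0.1193 = 1.6458.
Expenditure on x_1: 15.9·0.1193 = 1.8967; share = 0.0948.

share on x_1 = 0.0948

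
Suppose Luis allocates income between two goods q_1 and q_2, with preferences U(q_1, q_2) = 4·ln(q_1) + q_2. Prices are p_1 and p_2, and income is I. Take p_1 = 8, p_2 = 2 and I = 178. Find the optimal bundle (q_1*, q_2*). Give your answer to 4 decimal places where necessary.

Set MRS = p_1/p_2: (4/q_1)/1 = p_1/p_2.
So q_1*(p_1,p_2) = 4·p_2/p_1, independent of income; and q_2* = (I − 4·p_2)/p_2.
At the given prices: q_1* = 4·2/8 = 1, and q_2* = 85.

q_1* = 1, q_2* = 85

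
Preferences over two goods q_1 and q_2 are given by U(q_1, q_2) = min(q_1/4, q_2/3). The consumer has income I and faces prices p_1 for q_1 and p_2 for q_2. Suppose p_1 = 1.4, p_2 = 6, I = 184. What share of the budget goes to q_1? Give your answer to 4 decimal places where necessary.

Demand: q_1*(p_1,p_2,I) = 4·I/(4·p_1 + 3·p_2), q_2* = 3·I/(4·p_1 + 3·p_2).
Here 4·1.4 + 3·6 = 23.6, giving q_1* = 31.1864 and q_2* = 23.3898.
Expenditure on q_1: 1.4·31.1864 = 43.661; share = 0.2373.

share on q_1 = 0.2373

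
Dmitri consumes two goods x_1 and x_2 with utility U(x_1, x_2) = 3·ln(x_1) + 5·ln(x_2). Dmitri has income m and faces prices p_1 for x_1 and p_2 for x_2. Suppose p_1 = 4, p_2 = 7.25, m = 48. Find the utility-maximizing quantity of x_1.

MU_x_1/MU_x_2 = (3·x_2)/(5·x_1); tangency sets this equal to p_1/p_2.
So 3·p_2·x_2 = 5·p_1·x_1; combined with the budget, a share 0.375 of income goes to x_1.
Demand: x_1*(p_1,p_2,m) = 0.375·m/p_1 and x_2* = 0.625·m/p_2.
At p_1=4, p_2=7.25, m=48: x_1* = 0.375·48/4 = 4.5.

x_1* = 4.5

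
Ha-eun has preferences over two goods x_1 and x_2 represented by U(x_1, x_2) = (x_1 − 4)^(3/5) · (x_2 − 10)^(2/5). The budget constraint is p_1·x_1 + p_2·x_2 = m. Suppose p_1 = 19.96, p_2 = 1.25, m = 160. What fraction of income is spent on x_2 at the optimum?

MRS = (3/2)·(x_2−10)/(x_1−4). Tangency with p_1/p_2 gives x_2−10 = (2/3)·(p_1/p_2)·(x_1−4).
Substituting into the budget: x_1* = 4 + 0.6·(m − 4·p_1 − 10·p_2)/p_1, and x_2* = 10 + 0.4·(…)/p_2.
Discretionary income = 160 − 4·19.96 − 10·1.25 = 67.66; x_1* = 4 + 0.6·67.66/19.96 = 6.0339; x_2* = 10 + 0.4·67.66/1.25 = 31.6512.
Expenditure on x_2: 1.25·31.6512 = 39.564; share = 0.2473.

share on x_2 = 0.2473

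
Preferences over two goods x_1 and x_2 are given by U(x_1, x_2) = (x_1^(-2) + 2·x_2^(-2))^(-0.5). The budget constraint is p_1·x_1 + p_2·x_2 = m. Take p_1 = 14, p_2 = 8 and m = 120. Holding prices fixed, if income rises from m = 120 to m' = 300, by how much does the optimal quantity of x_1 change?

Δx_1* = 6.8843

MU_x_1 ∝ x_1^(-3), MU_x_2 ∝ 2·x_2^(-3), so MRS = (1/2)·(x_2/x_1)^(3) = p_1/p_2.
Solve for the ratio: x_2/x_1 = [2·p_1/p_2]^(1/3).
Substitute x_2 = (x_2/x_1)·x_1 into the budget: x_1* = m/(p_1 + p_2·(x_2/x_1)).
Numerically x_2/x_1 = 1.518294, so x_1* = 120/(14 + 8·1.518294) = 4.5895.
At m' = 300: x_1* = 11.4739. Change: 11.4739 − 4.5895 = 6.8843.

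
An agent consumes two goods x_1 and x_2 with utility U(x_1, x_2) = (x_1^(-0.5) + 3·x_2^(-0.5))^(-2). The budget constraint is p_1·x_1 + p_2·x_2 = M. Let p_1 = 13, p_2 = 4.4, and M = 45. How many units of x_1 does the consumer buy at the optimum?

Numerically x_2/x_1 = 4.282933, so x_1* = 45/(13 + 4.4·4.282933) = 1.4131.

x_1* = 1.4131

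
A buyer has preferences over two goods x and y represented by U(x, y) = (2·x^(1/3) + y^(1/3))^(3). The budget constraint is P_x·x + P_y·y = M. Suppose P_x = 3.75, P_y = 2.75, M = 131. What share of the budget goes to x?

From the CES first-order condition, 2·(y/x)^(2/3) = P_x/P_y.
Solve for the ratio: y/x = [(1/2)·P_x/P_y]^(1.5).
Substitute y = (y/x)·x into the budget: x* = M/(P_x + P_y·(y/x)).
Numerically y/x = 0.562993, so x* = 131/(3.75 + 2.75·0.562993) = 24.7252 and y* = 0.562993·24.7252 = 13.9201.
Expenditure on x: 3.75·24.7252 = 92.7196; share = 0.7078.

share on x = 0.7078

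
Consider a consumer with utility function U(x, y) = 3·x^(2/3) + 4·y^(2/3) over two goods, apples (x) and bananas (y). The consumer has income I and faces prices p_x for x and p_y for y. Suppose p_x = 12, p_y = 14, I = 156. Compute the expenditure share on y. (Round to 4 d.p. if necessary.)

MU_x ∝ 3·x^(-1/3), MU_y ∝ 4·y^(-1/3), so MRS = (3/4)·(y/x)^(1/3) = p_x/p_y.
Solve for the ratio: y/x = [(4/3)·p_x/p_y]^(3).
Substitute y = (y/x)·x into the budget: x* = I/(p_x + p_y·(y/x)).
Numerically y/x = 1.492711, so x* = 156/(12 + 14·1.492711) = 4.7419 and y* = 1.492711·4.7419 = 7.0783.
Expenditure on y: 14·7.0783 = 99.0968; share = 0.6352.

share on y = 0.6352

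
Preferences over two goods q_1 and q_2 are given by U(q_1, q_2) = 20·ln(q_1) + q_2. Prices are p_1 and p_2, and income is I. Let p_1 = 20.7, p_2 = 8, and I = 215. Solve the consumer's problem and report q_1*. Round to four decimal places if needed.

q_1* = 7.7295

Set MRS = p_1/p_2: (20/q_1)/1 = p_1/p_2.
So q_1*(p_1,p_2) = 20·p_2/p_1, independent of income; and q_2* = (I − 20·p_2)/p_2.
At the given prices: q_1* = 20·8/20.7 = 7.7295.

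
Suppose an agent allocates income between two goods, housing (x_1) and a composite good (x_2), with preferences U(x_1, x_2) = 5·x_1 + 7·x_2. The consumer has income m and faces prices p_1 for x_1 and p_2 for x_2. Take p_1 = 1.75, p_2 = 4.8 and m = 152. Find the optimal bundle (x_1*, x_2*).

Perfect substitutes: compare marginal utility per dollar. 5/p_1 vs 7/p_2 → 2.8571 vs 1.4583.
x_1 gives more utility per dollar, so spend all income on x_1: x_1* = m/p_1, x_2* = 0.
Numerically: x_1* = 86.8571, x_2* = 0.

x_1* = 86.8571, x_2* = 0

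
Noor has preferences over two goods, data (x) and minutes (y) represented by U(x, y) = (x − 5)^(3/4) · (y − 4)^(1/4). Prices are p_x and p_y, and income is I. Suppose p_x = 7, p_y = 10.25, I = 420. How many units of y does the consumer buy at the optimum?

This is Cobb-Douglas in (x−5, y−4): tangency gives 0.75·p_y·(y−4) = 0.25·p_x·(x−5).
After buying the subsistence bundle (5, 4), a share 0.75 of the remaining income goes to x: x* = 5 + 0.75·(I − 5p_x − 4p_y)/p_x.
Discretionary income = 420 − 5·7 − 4·10.25 = 344; y* = 4 + 0.25·344/10.25 = 12.3902.

y* = 12.3902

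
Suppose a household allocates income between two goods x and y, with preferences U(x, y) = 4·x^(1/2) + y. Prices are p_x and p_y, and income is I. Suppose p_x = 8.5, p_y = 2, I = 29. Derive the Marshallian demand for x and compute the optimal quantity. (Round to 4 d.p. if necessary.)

Set MRS = p_x/p_y: 2·x^(−1/2) = p_x/p_y.
Thus x* = (2·p_y/p_x)² — independent of I — with the rest of income spent on y.
Plugging in: x* = (2·2/8.5)² = 0.2215.

x* = 0.2215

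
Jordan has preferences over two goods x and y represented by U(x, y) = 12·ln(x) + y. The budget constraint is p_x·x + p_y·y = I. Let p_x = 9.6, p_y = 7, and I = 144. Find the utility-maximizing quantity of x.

x* = 8.75

Set MRS = p_x/p_y: (12/x)/1 = p_x/p_y.
So x*(p_x,p_y) = 12·p_y/p_x, independent of income; and y* = (I − 12·p_y)/p_y.
At the given prices: x* = 12·7/9.6 = 8.75.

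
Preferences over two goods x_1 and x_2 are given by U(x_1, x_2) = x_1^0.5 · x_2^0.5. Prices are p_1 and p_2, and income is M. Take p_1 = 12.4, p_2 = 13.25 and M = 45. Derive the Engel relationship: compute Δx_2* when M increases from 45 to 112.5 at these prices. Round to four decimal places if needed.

Δx_2* = 2.5472

At p_1=12.4, p_2=13.25, M=45: x_2* = 0.5·45/13.25 = 1.6981.
At M' = 112.5: x_2* = 4.2453. Change: 4.2453 − 1.6981 = 2.5472.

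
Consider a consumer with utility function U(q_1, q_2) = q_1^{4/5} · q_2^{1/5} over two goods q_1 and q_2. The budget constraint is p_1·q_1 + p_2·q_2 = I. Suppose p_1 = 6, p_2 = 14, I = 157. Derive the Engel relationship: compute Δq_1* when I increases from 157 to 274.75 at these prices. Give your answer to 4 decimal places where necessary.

Δq_1* = 15.7

MU_q_1/MU_q_2 = (0.8·q_2)/(0.2·q_1); tangency sets this equal to p_1/p_2.
So 0.8·p_2·q_2 = 0.2·p_1·q_1; combined with the budget, a share 0.8 of income goes to q_1.
Demand: q_1*(p_1,p_2,I) = 0.8·I/p_1 and q_2* = 0.2·I/p_2.
At p_1=6, p_2=14, I=157: q_1* = 0.8·157/6 = 20.9333.
At I' = 274.75: q_1* = 36.6333. Change: 36.6333 − 20.9333 = 15.7.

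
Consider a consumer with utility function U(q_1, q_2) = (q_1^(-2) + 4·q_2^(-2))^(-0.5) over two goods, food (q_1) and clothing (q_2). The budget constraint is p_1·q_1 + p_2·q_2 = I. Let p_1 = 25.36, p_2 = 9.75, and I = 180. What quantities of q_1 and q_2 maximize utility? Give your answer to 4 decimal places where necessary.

q_1* = 3.8589, q_2* = 8.4243

MU_q_1 ∝ q_1^(-3), MU_q_2 ∝ 4·q_2^(-3), so MRS = (1/4)·(q_2/q_1)^(3) = p_1/p_2.
Hence q_2/q_1 = (4·p_1/p_2)^(1/(3)), i.e. raised to the 1/3 power.
With the ratio pinned down, the budget gives q_1* = I/(p_1 + p_2·(q_2/q_1)) and q_2* = (q_2/q_1)·q_1*.
Numerically q_2/q_1 = 2.183073, so q_1* = 180/(25.36 + 9.75·2.183073) = 3.8589 and q_2* = 2.183073·3.8589 = 8.4243.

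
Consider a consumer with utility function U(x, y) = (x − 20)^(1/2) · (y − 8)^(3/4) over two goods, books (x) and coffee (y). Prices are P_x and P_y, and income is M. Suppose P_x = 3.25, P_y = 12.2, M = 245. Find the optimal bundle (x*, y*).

Let x' = x−20, y' = y−8. MRS = (2/3)·y'/x' = P_x/P_y.
Substituting into the budget: x* = 20 + 0.4·(M − 20·P_x − 8·P_y)/P_x, and y* = 8 + 0.6·(…)/P_y.
Discretionary income = 245 − 20·3.25 − 8·12.2 = 82.4; x* = 20 + 0.4·82.4/3.25 = 30.1415; y* = 8 + 0.6·82.4/12.2 = 12.0525.

x* = 30.1415, y* = 12.0525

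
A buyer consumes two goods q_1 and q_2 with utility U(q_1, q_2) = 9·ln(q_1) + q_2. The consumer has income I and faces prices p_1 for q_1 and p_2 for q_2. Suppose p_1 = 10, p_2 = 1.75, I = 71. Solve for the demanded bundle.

q_1* = 1.575, q_2* = 31.5714

Set MRS = p_1/p_2: (9/q_1)/1 = p_1/p_2.
So q_1*(p_1,p_2) = 9·p_2/p_1, independent of income; and q_2* = (I − 9·p_2)/p_2.
At the given prices: q_1* = 9·1.75/10 = 1.575, and q_2* = 31.5714.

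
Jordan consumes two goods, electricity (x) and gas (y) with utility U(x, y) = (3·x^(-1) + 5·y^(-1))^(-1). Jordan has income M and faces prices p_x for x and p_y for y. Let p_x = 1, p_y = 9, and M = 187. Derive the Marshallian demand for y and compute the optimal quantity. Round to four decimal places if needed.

From the CES first-order condition, (3/5)·(y/x)^(2) = p_x/p_y.
Solve for the ratio: y/x = [(5/3)·p_x/p_y]^(0.5).
With the ratio pinned down, the budget gives x* = M/(p_x + p_y·(y/x)) and y* = (y/x)·x*.
Numerically y/x = 0.430331, so x* = 187/(1 + 9·0.430331) = 38.3748 and y* = 0.430331·38.3748 = 16.5139.

y* = 16.5139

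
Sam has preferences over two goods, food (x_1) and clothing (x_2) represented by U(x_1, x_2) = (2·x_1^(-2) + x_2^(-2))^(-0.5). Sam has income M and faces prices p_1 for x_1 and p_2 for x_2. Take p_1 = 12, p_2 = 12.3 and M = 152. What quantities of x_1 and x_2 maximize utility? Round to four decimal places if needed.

x_1* = 7.0103, x_2* = 5.5184

With the ratio pinned down, the budget gives x_1* = M/(p_1 + p_2·(x_2/x_1)) and x_2* = (x_2/x_1)·x_1*.
Numerically x_2/x_1 = 0.787194, so x_1* = 152/(12 + 12.3·0.787194) = 7.0103 and x_2* = 0.787194·7.0103 = 5.5184.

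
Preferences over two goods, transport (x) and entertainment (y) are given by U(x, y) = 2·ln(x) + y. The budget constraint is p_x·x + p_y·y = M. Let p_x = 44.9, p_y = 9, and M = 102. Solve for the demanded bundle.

x* = 0.4009, y* = 9.3333

MU_x = 2/x, MU_y = 1. Tangency: 2/x = p_x/p_y.
So x*(p_x,p_y) = 2·p_y/p_x, independent of income; and y* = (M − 2·p_y)/p_y.
At the given prices: x* = 2·9/44.9 = 0.4009, and y* = 9.3333.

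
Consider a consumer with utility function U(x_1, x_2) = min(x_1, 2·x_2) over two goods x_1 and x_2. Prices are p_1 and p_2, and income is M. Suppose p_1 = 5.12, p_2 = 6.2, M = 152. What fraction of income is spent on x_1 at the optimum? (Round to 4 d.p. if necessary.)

Demand: x_1*(p_1,p_2,M) = 2·M/(2·p_1 + p_2), x_2* = M/(2·p_1 + p_2).
Here 2·5.12 + 6.2 = 16.44, giving x_1* = 18.4915 and x_2* = 9.2457.
Expenditure on x_1: 5.12·18.4915 = 94.6764; share = 0.6229.

share on x_1 = 0.6229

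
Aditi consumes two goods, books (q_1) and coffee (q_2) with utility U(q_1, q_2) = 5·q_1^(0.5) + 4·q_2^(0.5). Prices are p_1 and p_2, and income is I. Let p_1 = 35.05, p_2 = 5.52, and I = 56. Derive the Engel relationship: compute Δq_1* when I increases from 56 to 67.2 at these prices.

MRS = MU_q_1/MU_q_2 = (5/4)·(q_2/q_1)^(0.5). Set equal to p_1/p_2.
Solve for the ratio: q_2/q_1 = [(4/5)·p_1/p_2]^(2).
Substitute q_2 = (q_2/q_1)·q_1 into the budget: q_1* = I/(p_1 + p_2·(q_2/q_1)).
Numerically q_2/q_1 = 25.803455, so q_1* = 56/(35.05 + 5.52·25.803455) = 0.3155.
At I' = 67.2: q_1* = 0.3786. Change: 0.3786 − 0.3155 = 0.0631.

Δq_1* = 0.0631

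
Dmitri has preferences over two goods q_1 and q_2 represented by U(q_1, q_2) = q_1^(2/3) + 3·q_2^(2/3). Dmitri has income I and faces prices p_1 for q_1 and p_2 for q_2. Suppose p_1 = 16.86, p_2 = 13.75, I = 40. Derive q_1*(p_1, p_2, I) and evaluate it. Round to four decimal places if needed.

From the CES first-order condition, (1/3)·(q_2/q_1)^(1/3) = p_1/p_2.
Hence q_2/q_1 = (3·p_1/p_2)^(1/(1/3)), i.e. raised to the 3 power.
Substitute q_2 = (q_2/q_1)·q_1 into the budget: q_1* = I/(p_1 + p_2·(q_2/q_1)).
Numerically q_2/q_1 = 49.776961, so q_1* = 40/(16.86 + 13.75·49.776961) = 0.057.

q_1* = 0.057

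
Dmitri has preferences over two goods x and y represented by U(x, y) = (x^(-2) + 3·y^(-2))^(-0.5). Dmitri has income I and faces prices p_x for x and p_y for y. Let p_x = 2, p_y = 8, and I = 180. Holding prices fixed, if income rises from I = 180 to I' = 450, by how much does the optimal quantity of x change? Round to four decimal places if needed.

Δx* = 29.131

From the CES first-order condition, (1/3)·(y/x)^(3) = p_x/p_y.
Hence y/x = (3·p_x/p_y)^(1/(3)), i.e. raised to the 1/3 power.
Substitute y = (y/x)·x into the budget: x* = I/(p_x + p_y·(y/x)).
Numerically y/x = 0.90856, so x* = 180/(2 + 8·0.90856) = 19.4207.
At I' = 450: x* = 48.5516. Change: 48.5516 − 19.4207 = 29.131.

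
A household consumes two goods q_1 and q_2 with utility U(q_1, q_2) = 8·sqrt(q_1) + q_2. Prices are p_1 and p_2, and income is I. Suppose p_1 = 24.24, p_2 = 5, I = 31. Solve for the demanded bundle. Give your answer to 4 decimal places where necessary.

Utility is quasi-linear in q_2; the FOC for q_1 is 4/√q_1 = p_1/p_2.
Solve: √q_1 = 4·p_2/p_1, so q_1*(p_1,p_2) = (4·p_2/p_1)², and q_2* = (I − p_1·q_1*)/p_2.
Plugging in: q_1* = (4·5/24.24)² = 0.6808, q_2* = 2.8997.

q_1* = 0.6808, q_2* = 2.8997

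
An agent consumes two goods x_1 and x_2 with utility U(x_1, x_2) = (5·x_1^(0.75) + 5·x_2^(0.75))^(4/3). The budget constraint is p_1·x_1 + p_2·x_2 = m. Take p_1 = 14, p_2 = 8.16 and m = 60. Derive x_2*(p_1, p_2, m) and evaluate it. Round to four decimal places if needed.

x_2* = 6.1376

MRS = MU_x_1/MU_x_2 = (x_2/x_1)^(0.25). Set equal to p_1/p_2.
Hence x_2/x_1 = (p_1/p_2)^(1/(0.25)), i.e. raised to the 4 power.
Substitute x_2 = (x_2/x_1)·x_1 into the budget: x_1* = m/(p_1 + p_2·(x_2/x_1)).
Numerically x_2/x_1 = 8.66466, so x_1* = 60/(14 + 8.16·8.66466) = 0.7084 and x_2* = 8.66466·0.7084 = 6.1376.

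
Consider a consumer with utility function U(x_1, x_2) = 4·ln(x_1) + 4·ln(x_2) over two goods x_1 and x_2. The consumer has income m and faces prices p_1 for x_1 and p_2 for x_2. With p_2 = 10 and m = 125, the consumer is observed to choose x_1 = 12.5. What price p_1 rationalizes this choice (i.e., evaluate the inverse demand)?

MU_x_1/MU_x_2 = (4·x_2)/(4·x_1); tangency sets this equal to p_1/p_2.
So 4·p_2·x_2 = 4·p_1·x_1; combined with the budget, a share 0.5 of income goes to x_1.
Demand: x_1*(p_1,p_2,m) = 0.5·m/p_1 and x_2* = 0.5·m/p_2.
Set x_1* = 12.5 in the demand function and solve for p_1: p_1 = 5.

p_1 = 5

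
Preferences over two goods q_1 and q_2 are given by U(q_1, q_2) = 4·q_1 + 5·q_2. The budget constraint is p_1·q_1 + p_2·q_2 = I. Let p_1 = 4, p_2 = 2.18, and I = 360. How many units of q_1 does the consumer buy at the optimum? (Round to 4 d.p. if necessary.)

q_2 gives more utility per dollar, so spend all income on q_2: q_2* = I/p_2, q_1* = 0.
Numerically: q_1* = 0, q_2* = 165.1376.

q_1* = 0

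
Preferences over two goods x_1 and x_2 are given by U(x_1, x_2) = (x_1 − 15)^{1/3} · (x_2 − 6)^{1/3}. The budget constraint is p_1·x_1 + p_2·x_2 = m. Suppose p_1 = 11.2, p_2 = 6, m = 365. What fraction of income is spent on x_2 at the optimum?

share on x_2 = 0.3192

MRS = (x_2−6)/(x_1−15). Tangency with p_1/p_2 gives x_2−6 = (p_1/p_2)·(x_1−15).
After buying the subsistence bundle (15, 6), a share 0.5 of the remaining income goes to x_1: x_1* = 15 + 0.5·(m − 15p_1 − 6p_2)/p_1.
Discretionary income = 365 − 15·11.2 − 6·6 = 161; x_1* = 15 + 0.5·161/11.2 = 22.1875; x_2* = 6 + 0.5·161/6 = 19.4167.
Expenditure on x_2: 6·19.4167 = 116.5; share = 0.3192.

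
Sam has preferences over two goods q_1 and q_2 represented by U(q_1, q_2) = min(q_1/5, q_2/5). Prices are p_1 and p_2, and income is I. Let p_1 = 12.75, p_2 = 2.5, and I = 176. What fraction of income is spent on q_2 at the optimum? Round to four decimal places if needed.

Leontief preferences: the optimum is at the kink where q_1/5 = q_2/5, i.e. q_2 = q_1.
Budget: p_1·q_1 + p_2·q_1 = I, so (5·p_1 + 5·p_2)·q_1 = 5·I.
Demand: q_1*(p_1,p_2,I) = 5·I/(5·p_1 + 5·p_2), q_2* = 5·I/(5·p_1 + 5·p_2).
Here 5·12.75 + 5·2.5 = 76.25, giving q_1* = 11.541 and q_2* = 11.541.
Expenditure on q_2: 2.5·11.541 = 28.8525; share = 0.1639.

share on q_2 = 0.1639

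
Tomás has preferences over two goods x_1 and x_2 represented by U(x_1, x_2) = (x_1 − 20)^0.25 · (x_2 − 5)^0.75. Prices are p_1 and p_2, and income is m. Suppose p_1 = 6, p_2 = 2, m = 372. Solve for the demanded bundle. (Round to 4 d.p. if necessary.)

x_1* = 30.0833, x_2* = 95.75

This is Cobb-Douglas in (x_1−20, x_2−5): tangency gives 0.25·p_2·(x_2−5) = 0.75·p_1·(x_1−20).
Substituting into the budget: x_1* = 20 + 0.25·(m − 20·p_1 − 5·p_2)/p_1, and x_2* = 5 + 0.75·(…)/p_2.
Discretionary income = 372 − 20·6 − 5·2 = 242; x_1* = 20 + 0.25·242/6 = 30.0833; x_2* = 5 + 0.75·242/2 = 95.75.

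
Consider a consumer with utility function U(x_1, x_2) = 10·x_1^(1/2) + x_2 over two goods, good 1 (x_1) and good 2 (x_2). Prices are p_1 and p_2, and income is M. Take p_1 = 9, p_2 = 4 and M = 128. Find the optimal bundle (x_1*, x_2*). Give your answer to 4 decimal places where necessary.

x_1* = 4.9383, x_2* = 20.8889

Thus x_1* = (5·p_2/p_1)² — independent of M — with the rest of income spent on x_2.
Plugging in: x_1* = (5·4/9)² = 4.9383, x_2* = 20.8889.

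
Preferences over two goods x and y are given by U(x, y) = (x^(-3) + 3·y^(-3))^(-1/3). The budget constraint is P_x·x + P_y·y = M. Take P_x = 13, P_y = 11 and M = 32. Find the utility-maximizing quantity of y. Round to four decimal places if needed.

y* = 1.563

MU_x ∝ x^(-4), MU_y ∝ 3·y^(-4), so MRS = (1/3)·(y/x)^(4) = P_x/P_y.
Hence y/x = (3·P_x/P_y)^(1/(4)), i.e. raised to the 0.25 power.
With the ratio pinned down, the budget gives x* = M/(P_x + P_y·(y/x)) and y* = (y/x)·x*.
Numerically y/x = 1.372202, so x* = 32/(13 + 11·1.372202) = 1.139 and y* = 1.372202·1.139 = 1.563.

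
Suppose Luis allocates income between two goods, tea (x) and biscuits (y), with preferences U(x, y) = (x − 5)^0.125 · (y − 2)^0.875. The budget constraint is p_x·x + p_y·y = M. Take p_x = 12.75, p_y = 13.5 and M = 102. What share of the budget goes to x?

share on x = 0.6388

Let x' = x−5, y' = y−2. MRS = (1/7)·y'/x' = p_x/p_y.
After buying the subsistence bundle (5, 2), a share 0.125 of the remaining income goes to x: x* = 5 + 0.125·(M − 5p_x − 2p_y)/p_x.
Discretionary income = 102 − 5·12.75 − 2·13.5 = 11.25; x* = 5 + 0.125·11.25/12.75 = 5.1103; y* = 2 + 0.875·11.25/13.5 = 2.7292.
Expenditure on x: 12.75·5.1103 = 65.1562; share = 0.6388.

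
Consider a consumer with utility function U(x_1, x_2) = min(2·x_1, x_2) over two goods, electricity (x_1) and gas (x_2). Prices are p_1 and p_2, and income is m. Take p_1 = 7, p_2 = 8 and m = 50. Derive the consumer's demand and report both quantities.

Demand: x_1*(p_1,p_2,m) = m/(p_1 + 2·p_2), x_2* = 2·m/(p_1 + 2·p_2).
Here 7 + 2·8 = 23, giving x_1* = 2.1739 and x_2* = 4.3478.

x_1* = 2.1739, x_2* = 4.3478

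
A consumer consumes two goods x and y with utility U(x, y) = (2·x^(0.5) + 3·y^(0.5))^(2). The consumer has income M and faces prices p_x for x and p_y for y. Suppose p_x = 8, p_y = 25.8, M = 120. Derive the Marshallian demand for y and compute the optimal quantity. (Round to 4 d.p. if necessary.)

From the CES first-order condition, (2/3)·(y/x)^(0.5) = p_x/p_y.
Hence y/x = ((3/2)·p_x/p_y)^(1/(0.5)), i.e. raised to the 2 power.
With the ratio pinned down, the budget gives x* = M/(p_x + p_y·(y/x)) and y* = (y/x)·x*.
Numerically y/x = 0.216333, so x* = 120/(8 + 25.8·0.216333) = 8.8356 and y* = 0.216333·8.8356 = 1.9114.

y* = 1.9114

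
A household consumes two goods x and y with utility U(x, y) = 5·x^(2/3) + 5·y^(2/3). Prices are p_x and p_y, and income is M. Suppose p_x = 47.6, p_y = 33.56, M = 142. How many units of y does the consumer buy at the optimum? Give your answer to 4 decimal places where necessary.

MU_x ∝ 5·x^(-1/3), MU_y ∝ 5·y^(-1/3), so MRS = (y/x)^(1/3) = p_x/p_y.
Hence y/x = (p_x/p_y)^(1/(1/3)), i.e. raised to the 3 power.
Substitute y = (y/x)·x into the budget: x* = M/(p_x + p_y·(y/x)).
Numerically y/x = 2.85335, so x* = 142/(47.6 + 33.56·2.85335) = 0.9905 and y* = 2.85335·0.9905 = 2.8263.

y* = 2.8263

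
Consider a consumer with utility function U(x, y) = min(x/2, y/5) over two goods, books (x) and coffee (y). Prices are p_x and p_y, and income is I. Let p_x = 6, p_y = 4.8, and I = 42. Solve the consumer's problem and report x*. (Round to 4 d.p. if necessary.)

Demand: x*(p_x,p_y,I) = 2·I/(2·p_x + 5·p_y), y* = 5·I/(2·p_x + 5·p_y).
Here 2·6 + 5·4.8 = 36, giving x* = 2.3333.

x* = 2.3333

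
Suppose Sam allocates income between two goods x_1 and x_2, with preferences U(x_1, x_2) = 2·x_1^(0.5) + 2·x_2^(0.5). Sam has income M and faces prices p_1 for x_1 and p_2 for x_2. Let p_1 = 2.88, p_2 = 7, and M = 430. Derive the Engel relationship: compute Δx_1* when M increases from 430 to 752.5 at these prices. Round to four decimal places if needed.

Δx_1* = 79.3375

MRS = MU_x_1/MU_x_2 = (x_2/x_1)^(0.5). Set equal to p_1/p_2.
Solve for the ratio: x_2/x_1 = [p_1/p_2]^(2).
Substitute x_2 = (x_2/x_1)·x_1 into the budget: x_1* = M/(p_1 + p_2·(x_2/x_1)).
Numerically x_2/x_1 = 0.169273, so x_1* = 430/(2.88 + 7·0.169273) = 105.7833.
At M' = 752.5: x_1* = 185.1208. Change: 185.1208 − 105.7833 = 79.3375.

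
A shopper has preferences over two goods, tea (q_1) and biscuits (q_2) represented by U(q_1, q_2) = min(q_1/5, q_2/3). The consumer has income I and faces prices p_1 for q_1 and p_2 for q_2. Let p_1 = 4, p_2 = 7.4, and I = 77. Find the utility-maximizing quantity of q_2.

Leontief preferences: the optimum is at the kink where q_1/5 = q_2/3, i.e. q_2 = (3/5)·q_1.
Budget: p_1·q_1 + p_2·(3/5)·q_1 = I, so (5·p_1 + 3·p_2)·q_1 = 5·I.
Demand: q_1*(p_1,p_2,I) = 5·I/(5·p_1 + 3·p_2), q_2* = 3·I/(5·p_1 + 3·p_2).
Here 5·4 + 3·7.4 = 42.2, giving q_2* = 5.4739.

q_2* = 5.4739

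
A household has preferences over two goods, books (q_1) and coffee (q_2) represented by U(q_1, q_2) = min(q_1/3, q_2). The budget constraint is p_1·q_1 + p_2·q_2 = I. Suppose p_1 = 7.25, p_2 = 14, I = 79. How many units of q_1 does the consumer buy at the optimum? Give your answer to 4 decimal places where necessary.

Here 3·7.25 + 14 = 35.75, giving q_1* = 6.6294.

q_1* = 6.6294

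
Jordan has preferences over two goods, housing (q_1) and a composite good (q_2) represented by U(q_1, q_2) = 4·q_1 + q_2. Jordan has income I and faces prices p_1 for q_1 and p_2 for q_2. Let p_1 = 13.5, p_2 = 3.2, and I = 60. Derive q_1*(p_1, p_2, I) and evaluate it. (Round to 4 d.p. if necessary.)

q_1* = 0

Linear utility — the consumer picks whichever good has higher MU/price: 4/13.5 = 0.2963 vs 1/3.2 = 0.3125.
q_2 gives more utility per dollar, so spend all income on q_2: q_2* = I/p_2, q_1* = 0.
Numerically: q_1* = 0, q_2* = 18.75.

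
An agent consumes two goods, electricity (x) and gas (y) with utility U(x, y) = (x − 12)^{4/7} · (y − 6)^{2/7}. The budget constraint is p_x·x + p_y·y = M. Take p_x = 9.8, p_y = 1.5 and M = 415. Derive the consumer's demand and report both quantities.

Substituting into the budget: x* = 12 + 2/3·(M − 12·p_x − 6·p_y)/p_x, and y* = 6 + 1/3·(…)/p_y.
Discretionary income = 415 − 12·9.8 − 6·1.5 = 288.4; x* = 12 + 2/3·288.4/9.8 = 31.619; y* = 6 + 1/3·288.4/1.5 = 70.0889.

x* = 31.619, y* = 70.0889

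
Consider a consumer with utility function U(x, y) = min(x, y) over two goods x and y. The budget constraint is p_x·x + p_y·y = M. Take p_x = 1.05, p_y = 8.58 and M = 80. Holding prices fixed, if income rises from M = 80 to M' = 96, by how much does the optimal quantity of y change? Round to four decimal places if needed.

With perfect complements, no substitution: consume in ratio x:y = 1:1.
Budget: p_x·x + p_y·x = M, so (p_x + p_y)·x = M.
Demand: x*(p_x,p_y,M) = M/(p_x + p_y), y* = M/(p_x + p_y).
Here 1.05 + 8.58 = 9.63, giving y* = 8.3074.
At M' = 96: y* = 9.9688. Change: 9.9688 − 8.3074 = 1.6615.

Δy* = 1.6615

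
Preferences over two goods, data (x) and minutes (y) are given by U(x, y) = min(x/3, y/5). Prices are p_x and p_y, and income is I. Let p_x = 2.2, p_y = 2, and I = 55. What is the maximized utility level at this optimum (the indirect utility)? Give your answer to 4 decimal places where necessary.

Here 3·2.2 + 5·2 = 16.6, giving x* = 9.9398 and y* = 16.5663.
Utility at the optimum: U(9.9398, 16.5663) = 3.3133.

V = 3.3133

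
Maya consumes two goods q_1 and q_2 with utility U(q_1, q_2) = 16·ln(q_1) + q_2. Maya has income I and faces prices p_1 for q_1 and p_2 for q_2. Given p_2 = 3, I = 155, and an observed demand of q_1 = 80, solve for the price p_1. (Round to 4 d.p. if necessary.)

MU_q_1 = 16/q_1, MU_q_2 = 1. Tangency: 16/q_1 = p_1/p_2.
So q_1*(p_1,p_2) = 16·p_2/p_1, independent of income; and q_2* = (I − 16·p_2)/p_2.
Set q_1* = 80 in the demand function and solve for p_1: p_1 = 0.6.

p_1 = 0.6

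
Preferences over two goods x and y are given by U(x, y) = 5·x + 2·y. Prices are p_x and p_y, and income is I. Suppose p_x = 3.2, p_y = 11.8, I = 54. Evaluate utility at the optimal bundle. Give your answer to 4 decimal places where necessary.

V = 84.375

Linear utility — the consumer picks whichever good has higher MU/price: 5/3.2 = 1.5625 vs 2/11.8 = 0.1695.
x gives more utility per dollar, so spend all income on x: x* = I/p_x, y* = 0.
Numerically: x* = 16.875, y* = 0.
Utility at the optimum: U(16.875, 0) = 84.375.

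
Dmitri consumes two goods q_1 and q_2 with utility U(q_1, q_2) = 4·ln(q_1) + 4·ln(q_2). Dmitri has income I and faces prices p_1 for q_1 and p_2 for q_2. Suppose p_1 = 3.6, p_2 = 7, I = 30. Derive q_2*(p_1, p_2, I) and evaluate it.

q_2* = 2.1429

Demand: q_1*(p_1,p_2,I) = 0.5·I/p_1 and q_2* = 0.5·I/p_2.
At p_1=3.6, p_2=7, I=30: q_2* = 0.5·30/7 = 2.1429.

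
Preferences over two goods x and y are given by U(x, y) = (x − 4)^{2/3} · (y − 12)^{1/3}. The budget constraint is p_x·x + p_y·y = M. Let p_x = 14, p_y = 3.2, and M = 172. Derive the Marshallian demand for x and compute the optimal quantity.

MRS = 2·(y−12)/(x−4). Tangency with p_x/p_y gives y−12 = (1/2)·(p_x/p_y)·(x−4).
Substituting into the budget: x* = 4 + 2/3·(M − 4·p_x − 12·p_y)/p_x, and y* = 12 + 1/3·(…)/p_y.
Discretionary income = 172 − 4·14 − 12·3.2 = 77.6; x* = 4 + 2/3·77.6/14 = 7.6952.

x* = 7.6952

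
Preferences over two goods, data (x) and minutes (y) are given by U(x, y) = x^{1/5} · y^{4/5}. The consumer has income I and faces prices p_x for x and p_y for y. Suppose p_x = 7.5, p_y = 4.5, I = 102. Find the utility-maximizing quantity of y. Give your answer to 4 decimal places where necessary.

Tangency: MRS = (1/4)·y/x = p_x/p_y.
So 0.2·p_y·y = 0.8·p_x·x; combined with the budget, a share 0.2 of income goes to x.
Demand: x*(p_x,p_y,I) = 0.2·I/p_x and y* = 0.8·I/p_y.
At p_x=7.5, p_y=4.5, I=102: y* = 0.8·102/4.5 = 18.1333.

y* = 18.1333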